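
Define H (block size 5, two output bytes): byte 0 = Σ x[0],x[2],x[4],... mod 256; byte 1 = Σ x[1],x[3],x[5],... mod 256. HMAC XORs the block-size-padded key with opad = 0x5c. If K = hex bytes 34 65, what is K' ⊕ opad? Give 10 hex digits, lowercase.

68395c5c5c

Key hex bytes 34 65 is 2 bytes ≤ B = 5; zero-pad to 5 bytes: K' = 34 65 00 00 00.
XOR each byte with 0x5c: 34⊕5c=68, 65⊕5c=39, 00⊕5c=5c, 00⊕5c=5c, 00⊕5c=5c.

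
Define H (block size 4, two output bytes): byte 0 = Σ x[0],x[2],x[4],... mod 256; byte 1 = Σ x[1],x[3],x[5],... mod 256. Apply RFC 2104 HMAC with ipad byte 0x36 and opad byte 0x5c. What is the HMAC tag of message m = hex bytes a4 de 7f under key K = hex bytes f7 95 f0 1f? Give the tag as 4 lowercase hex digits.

Key hex bytes f7 95 f0 1f is exactly B = 4 bytes: K' = f7 95 f0 1f.
K' ⊕ ipad = c1 a3 c6 29.  K' ⊕ opad = ab c9 ac 43.
Inner input = (K'⊕ipad) ∥ m = c1 a3 c6 29 ∥ a4 de 7f.
Inner hash: even-index sum = 682 mod 256 = 170; odd-index sum = 426 mod 256 = 170 → aa aa.
Outer input = (K'⊕opad) ∥ inner = ab c9 ac 43 ∥ aa aa.
Outer hash (tag): even-index sum = 513 mod 256 = 1; odd-index sum = 438 mod 256 = 182 → 01 b6.

01b6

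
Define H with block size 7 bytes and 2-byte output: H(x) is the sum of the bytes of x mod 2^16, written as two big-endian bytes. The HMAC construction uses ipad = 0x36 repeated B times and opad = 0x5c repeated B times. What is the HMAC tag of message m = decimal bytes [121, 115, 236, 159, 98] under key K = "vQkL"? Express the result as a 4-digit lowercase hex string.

028f

Key "vQkL" = 76 51 6b 4c is 4 bytes ≤ B = 7; zero-pad to 7 bytes: K' = 76 51 6b 4c 00 00 00.
K' ⊕ ipad = 40 67 5d 7a 36 36 36.  K' ⊕ opad = 2a 0d 37 10 5c 5c 5c.
Inner input = (K'⊕ipad) ∥ m = 40 67 5d 7a 36 36 36 ∥ 79 73 ec 9f 62.
Inner hash: sum = 64+103+93+122+54+54+54+121+115+236+159+98 = 1273 → 04 f9.
Outer input = (K'⊕opad) ∥ inner = 2a 0d 37 10 5c 5c 5c ∥ 04 f9.
Outer hash (tag): sum = 42+13+55+16+92+92+92+4+249 = 655 → 02 8f.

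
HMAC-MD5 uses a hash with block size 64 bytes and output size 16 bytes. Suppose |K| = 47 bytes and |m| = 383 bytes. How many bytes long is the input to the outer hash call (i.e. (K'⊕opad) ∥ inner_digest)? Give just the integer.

80

Key is 47 ≤ 64 bytes, zero-padded: |K'| = 64.
Outer input = (K'⊕opad) ∥ H(inner) → 64 + 16 = 80 bytes.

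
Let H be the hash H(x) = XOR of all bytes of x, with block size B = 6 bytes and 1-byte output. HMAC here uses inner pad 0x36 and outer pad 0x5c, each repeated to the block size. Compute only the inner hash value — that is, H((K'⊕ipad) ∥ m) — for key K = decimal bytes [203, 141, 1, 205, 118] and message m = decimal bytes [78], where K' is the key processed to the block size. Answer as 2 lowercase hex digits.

Key decimal bytes [203, 141, 1, 205, 118] = cb 8d 01 cd 76 is 5 bytes ≤ B = 6; zero-pad to 6 bytes: K' = cb 8d 01 cd 76 00.
K' ⊕ ipad = fd bb 37 fb 40 36.
Inner input = fd bb 37 fb 40 36 ∥ 4e.
Inner hash: XOR fd⊕bb⊕37⊕fb⊕40⊕36⊕4e = b2.

b2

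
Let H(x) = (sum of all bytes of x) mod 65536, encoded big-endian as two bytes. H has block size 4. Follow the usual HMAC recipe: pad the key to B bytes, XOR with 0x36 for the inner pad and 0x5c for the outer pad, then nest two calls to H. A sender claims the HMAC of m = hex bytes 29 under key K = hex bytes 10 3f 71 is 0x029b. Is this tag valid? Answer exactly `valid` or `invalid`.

invalid

Key hex bytes 10 3f 71 is 3 bytes ≤ B = 4; zero-pad to 4 bytes: K' = 10 3f 71 00.
K' ⊕ ipad = 26 09 47 36; K' ⊕ opad = 4c 63 2d 5c.
Inner hash: sum = 38+9+71+54+41 = 213 → 00 d5.
Outer hash (recomputed tag): sum = 76+99+45+92+0+213 = 525 → 02 0d.
Recomputed tag = 020d; claimed = 029b → mismatch.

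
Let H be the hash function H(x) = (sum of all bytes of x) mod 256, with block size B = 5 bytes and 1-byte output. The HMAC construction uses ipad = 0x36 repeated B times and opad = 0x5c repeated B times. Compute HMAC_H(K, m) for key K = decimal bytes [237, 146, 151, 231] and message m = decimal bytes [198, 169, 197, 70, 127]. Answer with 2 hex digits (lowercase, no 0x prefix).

81

Key decimal bytes [237, 146, 151, 231] = ed 92 97 e7 is 4 bytes ≤ B = 5; zero-pad to 5 bytes: K' = ed 92 97 e7 00.
K' ⊕ ipad = db a4 a1 d1 36.  K' ⊕ opad = b1 ce cb bb 5c.
Inner input = (K'⊕ipad) ∥ m = db a4 a1 d1 36 ∥ c6 a9 c5 46 7f.
Inner hash: sum = 219+164+161+209+54+198+169+197+70+127 = 1568; mod 256 = 32 → 20.
Outer input = (K'⊕opad) ∥ inner = b1 ce cb bb 5c ∥ 20.
Outer hash (tag): sum = 177+206+203+187+92+32 = 897; mod 256 = 129 → 81.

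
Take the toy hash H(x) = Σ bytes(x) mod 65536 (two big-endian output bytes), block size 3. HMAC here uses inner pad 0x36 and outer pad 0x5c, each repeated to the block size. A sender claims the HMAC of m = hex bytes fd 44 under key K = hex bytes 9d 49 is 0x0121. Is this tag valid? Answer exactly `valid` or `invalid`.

invalid

Key hex bytes 9d 49 is 2 bytes ≤ B = 3; zero-pad to 3 bytes: K' = 9d 49 00.
K' ⊕ ipad = ab 7f 36; K' ⊕ opad = c1 15 5c.
Inner hash: sum = 171+127+54+253+68 = 673 → 02 a1.
Outer hash (recomputed tag): sum = 193+21+92+2+161 = 469 → 01 d5.
Recomputed tag = 01d5; claimed = 0121 → mismatch.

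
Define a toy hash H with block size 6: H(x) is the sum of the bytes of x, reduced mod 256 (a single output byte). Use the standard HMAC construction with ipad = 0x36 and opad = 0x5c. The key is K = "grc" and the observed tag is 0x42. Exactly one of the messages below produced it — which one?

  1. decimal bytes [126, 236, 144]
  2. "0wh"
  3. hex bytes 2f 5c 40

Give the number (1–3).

1

Key "grc" = 67 72 63 is 3 bytes ≤ B = 6; zero-pad to 6 bytes: K' = 67 72 63 00 00 00.
K' ⊕ ipad = 51 44 55 36 36 36; K' ⊕ opad = 3b 2e 3f 5c 5c 5c.
m1: inner = H(51 44 55 36 36 36 7e ec 90) = 86; tag = H(3b 2e 3f 5c 5c 5c 86) = 42 ← matches
m2: inner = H(51 44 55 36 36 36 30 77 68) = 9b; tag = H(3b 2e 3f 5c 5c 5c 9b) = 57
m3: inner = H(51 44 55 36 36 36 2f 5c 40) = 57; tag = H(3b 2e 3f 5c 5c 5c 57) = 13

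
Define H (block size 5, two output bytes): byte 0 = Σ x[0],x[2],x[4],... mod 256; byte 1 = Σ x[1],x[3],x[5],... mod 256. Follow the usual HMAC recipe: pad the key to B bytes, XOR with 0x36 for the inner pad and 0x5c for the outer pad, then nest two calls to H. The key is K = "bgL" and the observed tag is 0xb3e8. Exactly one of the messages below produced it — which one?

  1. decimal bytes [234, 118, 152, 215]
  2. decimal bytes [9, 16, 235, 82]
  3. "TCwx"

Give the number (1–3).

Key "bgL" = 62 67 4c is 3 bytes ≤ B = 5; zero-pad to 5 bytes: K' = 62 67 4c 00 00.
K' ⊕ ipad = 54 51 7a 36 36; K' ⊕ opad = 3e 3b 10 5c 5c.
m1: inner = H(54 51 7a 36 36 ea 76 98 d7) = 51 09; tag = H(3e 3b 10 5c 5c 51 09) = b3e8 ← matches
m2: inner = H(54 51 7a 36 36 09 10 eb 52) = 66 7b; tag = H(3e 3b 10 5c 5c 66 7b) = 25fd
m3: inner = H(54 51 7a 36 36 54 43 77 78) = bf 52; tag = H(3e 3b 10 5c 5c bf 52) = fc56

1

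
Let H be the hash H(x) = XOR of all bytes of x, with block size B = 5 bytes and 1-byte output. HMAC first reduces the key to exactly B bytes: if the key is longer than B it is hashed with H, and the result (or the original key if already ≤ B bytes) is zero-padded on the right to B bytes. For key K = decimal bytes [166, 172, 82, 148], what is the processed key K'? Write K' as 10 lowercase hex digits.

Key decimal bytes [166, 172, 82, 148] = a6 ac 52 94 is 4 bytes ≤ B = 5; zero-pad to 5 bytes: K' = a6 ac 52 94 00.

a6ac529400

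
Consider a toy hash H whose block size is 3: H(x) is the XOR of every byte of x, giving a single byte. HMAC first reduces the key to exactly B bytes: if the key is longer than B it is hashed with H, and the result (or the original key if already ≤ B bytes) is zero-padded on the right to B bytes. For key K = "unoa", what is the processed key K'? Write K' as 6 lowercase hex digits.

|K| = 4 > B = 3, so first hash the key.
H(K): XOR 75⊕6e⊕6f⊕61 = 15.
Zero-pad H(K) = 15 to 3 bytes: K' = 15 00 00.

150000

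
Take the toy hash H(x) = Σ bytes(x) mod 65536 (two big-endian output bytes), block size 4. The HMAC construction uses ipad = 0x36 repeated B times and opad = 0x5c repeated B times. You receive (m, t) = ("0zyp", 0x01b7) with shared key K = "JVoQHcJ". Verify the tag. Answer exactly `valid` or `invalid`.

valid

Key "JVoQHcJ" = 4a 56 6f 51 48 63 4a is 7 bytes > B = 4, so hash it first: H(key) = 02 55, then zero-pad to 4 bytes: K' = 02 55 00 00.
K' ⊕ ipad = 34 63 36 36; K' ⊕ opad = 5e 09 5c 5c.
Inner hash: sum = 52+99+54+54+48+122+121+112 = 662 → 02 96.
Outer hash (recomputed tag): sum = 94+9+92+92+2+150 = 439 → 01 b7.
Recomputed tag = 01b7; claimed = 01b7 → match.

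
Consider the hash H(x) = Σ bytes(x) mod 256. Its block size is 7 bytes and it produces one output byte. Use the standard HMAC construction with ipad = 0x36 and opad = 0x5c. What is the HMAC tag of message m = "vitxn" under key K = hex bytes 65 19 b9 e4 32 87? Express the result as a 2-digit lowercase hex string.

c7

Key hex bytes 65 19 b9 e4 32 87 is 6 bytes ≤ B = 7; zero-pad to 7 bytes: K' = 65 19 b9 e4 32 87 00.
K' ⊕ ipad = 53 2f 8f d2 04 b1 36.  K' ⊕ opad = 39 45 e5 b8 6e db 5c.
Inner input = (K'⊕ipad) ∥ m = 53 2f 8f d2 04 b1 36 ∥ 76 69 74 78 6e.
Inner hash: sum = 83+47+143+210+4+177+54+118+105+116+120+110 = 1287; mod 256 = 7 → 07.
Outer input = (K'⊕opad) ∥ inner = 39 45 e5 b8 6e db 5c ∥ 07.
Outer hash (tag): sum = 57+69+229+184+110+219+92+7 = 967; mod 256 = 199 → c7.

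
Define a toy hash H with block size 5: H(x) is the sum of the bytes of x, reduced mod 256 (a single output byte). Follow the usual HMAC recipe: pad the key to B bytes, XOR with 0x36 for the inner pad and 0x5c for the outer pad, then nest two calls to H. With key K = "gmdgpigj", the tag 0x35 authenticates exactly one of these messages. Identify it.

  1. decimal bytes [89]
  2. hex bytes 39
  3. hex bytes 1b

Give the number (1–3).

Key "gmdgpigj" = 67 6d 64 67 70 69 67 6a is 8 bytes > B = 5, so hash it first: H(key) = 49, then zero-pad to 5 bytes: K' = 49 00 00 00 00.
K' ⊕ ipad = 7f 36 36 36 36; K' ⊕ opad = 15 5c 5c 5c 5c.
m1: inner = H(7f 36 36 36 36 59) = b0; tag = H(15 5c 5c 5c 5c b0) = 35 ← matches
m2: inner = H(7f 36 36 36 36 39) = 90; tag = H(15 5c 5c 5c 5c 90) = 15
m3: inner = H(7f 36 36 36 36 1b) = 72; tag = H(15 5c 5c 5c 5c 72) = f7

1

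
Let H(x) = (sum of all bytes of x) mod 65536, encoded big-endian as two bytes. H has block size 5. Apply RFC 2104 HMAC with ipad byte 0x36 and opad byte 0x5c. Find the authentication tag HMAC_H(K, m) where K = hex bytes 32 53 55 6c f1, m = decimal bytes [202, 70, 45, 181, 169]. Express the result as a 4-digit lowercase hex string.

01ef

Key hex bytes 32 53 55 6c f1 is exactly B = 5 bytes: K' = 32 53 55 6c f1.
K' ⊕ ipad = 04 65 63 5a c7.  K' ⊕ opad = 6e 0f 09 30 ad.
Inner input = (K'⊕ipad) ∥ m = 04 65 63 5a c7 ∥ ca 46 2d b5 a9.
Inner hash: sum = 4+101+99+90+199+202+70+45+181+169 = 1160 → 04 88.
Outer input = (K'⊕opad) ∥ inner = 6e 0f 09 30 ad ∥ 04 88.
Outer hash (tag): sum = 110+15+9+48+173+4+136 = 495 → 01 ef.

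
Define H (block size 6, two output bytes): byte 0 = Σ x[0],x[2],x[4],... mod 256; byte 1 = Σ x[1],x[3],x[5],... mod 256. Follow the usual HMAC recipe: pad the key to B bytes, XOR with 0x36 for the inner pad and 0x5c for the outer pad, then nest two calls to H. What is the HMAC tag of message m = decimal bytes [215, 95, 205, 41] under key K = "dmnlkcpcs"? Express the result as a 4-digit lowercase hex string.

Key "dmnlkcpcs" = 64 6d 6e 6c 6b 63 70 63 73 is 9 bytes > B = 6, so hash it first: H(key) = 20 9f, then zero-pad to 6 bytes: K' = 20 9f 00 00 00 00.
K' ⊕ ipad = 16 a9 36 36 36 36.  K' ⊕ opad = 7c c3 5c 5c 5c 5c.
Inner input = (K'⊕ipad) ∥ m = 16 a9 36 36 36 36 ∥ d7 5f cd 29.
Inner hash: even-index sum = 550 mod 256 = 38; odd-index sum = 413 mod 256 = 157 → 26 9d.
Outer input = (K'⊕opad) ∥ inner = 7c c3 5c 5c 5c 5c ∥ 26 9d.
Outer hash (tag): even-index sum = 346 mod 256 = 90; odd-index sum = 536 mod 256 = 24 → 5a 18.

5a18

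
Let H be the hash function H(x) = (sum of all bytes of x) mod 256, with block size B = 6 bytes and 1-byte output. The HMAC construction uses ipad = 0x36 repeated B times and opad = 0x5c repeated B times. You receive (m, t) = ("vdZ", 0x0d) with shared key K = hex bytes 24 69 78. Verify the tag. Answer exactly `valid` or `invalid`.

Key hex bytes 24 69 78 is 3 bytes ≤ B = 6; zero-pad to 6 bytes: K' = 24 69 78 00 00 00.
K' ⊕ ipad = 12 5f 4e 36 36 36; K' ⊕ opad = 78 35 24 5c 5c 5c.
Inner hash: sum = 18+95+78+54+54+54+118+100+90 = 661; mod 256 = 149 → 95.
Outer hash (recomputed tag): sum = 120+53+36+92+92+92+149 = 634; mod 256 = 122 → 7a.
Recomputed tag = 7a; claimed = 0d → mismatch.

invalid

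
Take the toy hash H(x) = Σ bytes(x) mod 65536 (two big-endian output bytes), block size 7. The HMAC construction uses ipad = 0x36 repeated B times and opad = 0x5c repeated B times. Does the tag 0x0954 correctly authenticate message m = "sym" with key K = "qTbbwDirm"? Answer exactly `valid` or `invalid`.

Key "qTbbwDirm" = 71 54 62 62 77 44 69 72 6d is 9 bytes > B = 7, so hash it first: H(key) = 03 8c, then zero-pad to 7 bytes: K' = 03 8c 00 00 00 00 00.
K' ⊕ ipad = 35 ba 36 36 36 36 36; K' ⊕ opad = 5f d0 5c 5c 5c 5c 5c.
Inner hash: sum = 53+186+54+54+54+54+54+115+121+109 = 854 → 03 56.
Outer hash (recomputed tag): sum = 95+208+92+92+92+92+92+3+86 = 852 → 03 54.
Recomputed tag = 0354; claimed = 0954 → mismatch.

invalid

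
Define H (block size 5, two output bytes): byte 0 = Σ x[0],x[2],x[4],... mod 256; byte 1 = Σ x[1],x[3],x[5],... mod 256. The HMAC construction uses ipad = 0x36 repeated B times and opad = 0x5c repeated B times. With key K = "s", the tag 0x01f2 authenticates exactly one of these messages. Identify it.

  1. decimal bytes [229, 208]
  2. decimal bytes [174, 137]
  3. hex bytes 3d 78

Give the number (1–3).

Key "s" = 73 is 1 byte ≤ B = 5; zero-pad to 5 bytes: K' = 73 00 00 00 00.
K' ⊕ ipad = 45 36 36 36 36; K' ⊕ opad = 2f 5c 5c 5c 5c.
m1: inner = H(45 36 36 36 36 e5 d0) = 81 51; tag = H(2f 5c 5c 5c 5c 81 51) = 3839
m2: inner = H(45 36 36 36 36 ae 89) = 3a 1a; tag = H(2f 5c 5c 5c 5c 3a 1a) = 01f2 ← matches
m3: inner = H(45 36 36 36 36 3d 78) = 29 a9; tag = H(2f 5c 5c 5c 5c 29 a9) = 90e1

2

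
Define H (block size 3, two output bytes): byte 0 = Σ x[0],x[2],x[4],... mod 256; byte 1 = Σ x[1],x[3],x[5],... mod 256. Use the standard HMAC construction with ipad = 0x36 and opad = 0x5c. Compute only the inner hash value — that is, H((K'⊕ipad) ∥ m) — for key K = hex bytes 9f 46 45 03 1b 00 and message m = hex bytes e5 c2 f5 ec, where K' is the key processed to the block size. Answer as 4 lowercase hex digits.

Key hex bytes 9f 46 45 03 1b 00 is 6 bytes > B = 3, so hash it first: H(key) = ff 49, then zero-pad to 3 bytes: K' = ff 49 00.
K' ⊕ ipad = c9 7f 36.
Inner input = c9 7f 36 ∥ e5 c2 f5 ec.
Inner hash: even-index sum = 685 mod 256 = 173; odd-index sum = 601 mod 256 = 89 → ad 59.

ad59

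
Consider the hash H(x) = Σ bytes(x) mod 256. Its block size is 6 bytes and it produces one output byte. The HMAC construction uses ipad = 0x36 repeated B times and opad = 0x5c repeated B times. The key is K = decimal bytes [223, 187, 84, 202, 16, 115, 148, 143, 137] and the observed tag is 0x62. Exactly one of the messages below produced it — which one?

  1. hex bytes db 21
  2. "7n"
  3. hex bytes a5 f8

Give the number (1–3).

1

Key decimal bytes [223, 187, 84, 202, 16, 115, 148, 143, 137] = df bb 54 ca 10 73 94 8f 89 is 9 bytes > B = 6, so hash it first: H(key) = e7, then zero-pad to 6 bytes: K' = e7 00 00 00 00 00.
K' ⊕ ipad = d1 36 36 36 36 36; K' ⊕ opad = bb 5c 5c 5c 5c 5c.
m1: inner = H(d1 36 36 36 36 36 db 21) = db; tag = H(bb 5c 5c 5c 5c 5c db) = 62 ← matches
m2: inner = H(d1 36 36 36 36 36 37 6e) = 84; tag = H(bb 5c 5c 5c 5c 5c 84) = 0b
m3: inner = H(d1 36 36 36 36 36 a5 f8) = 7c; tag = H(bb 5c 5c 5c 5c 5c 7c) = 03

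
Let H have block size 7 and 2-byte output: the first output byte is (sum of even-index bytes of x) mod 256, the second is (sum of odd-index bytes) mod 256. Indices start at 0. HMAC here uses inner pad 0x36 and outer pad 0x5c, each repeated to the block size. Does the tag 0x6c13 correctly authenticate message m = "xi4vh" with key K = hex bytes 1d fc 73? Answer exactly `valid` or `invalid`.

Key hex bytes 1d fc 73 is 3 bytes ≤ B = 7; zero-pad to 7 bytes: K' = 1d fc 73 00 00 00 00.
K' ⊕ ipad = 2b ca 45 36 36 36 36; K' ⊕ opad = 41 a0 2f 5c 5c 5c 5c.
Inner hash: even-index sum = 443 mod 256 = 187; odd-index sum = 586 mod 256 = 74 → bb 4a.
Outer hash (recomputed tag): even-index sum = 370 mod 256 = 114; odd-index sum = 531 mod 256 = 19 → 72 13.
Recomputed tag = 7213; claimed = 6c13 → mismatch.

invalid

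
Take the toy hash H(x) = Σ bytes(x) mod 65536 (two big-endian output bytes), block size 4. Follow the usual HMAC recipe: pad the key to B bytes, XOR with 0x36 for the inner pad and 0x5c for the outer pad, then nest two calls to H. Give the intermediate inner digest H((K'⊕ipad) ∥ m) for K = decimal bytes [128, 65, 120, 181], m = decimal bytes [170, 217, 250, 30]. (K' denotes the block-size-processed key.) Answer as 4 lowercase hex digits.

Key decimal bytes [128, 65, 120, 181] = 80 41 78 b5 is exactly B = 4 bytes: K' = 80 41 78 b5.
K' ⊕ ipad = b6 77 4e 83.
Inner input = b6 77 4e 83 ∥ aa d9 fa 1e.
Inner hash: sum = 182+119+78+131+170+217+250+30 = 1177 → 04 99.

0499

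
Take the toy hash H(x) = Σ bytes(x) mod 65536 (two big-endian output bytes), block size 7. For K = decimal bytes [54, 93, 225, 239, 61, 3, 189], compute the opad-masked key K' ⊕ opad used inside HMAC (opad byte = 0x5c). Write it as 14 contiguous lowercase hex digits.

Key decimal bytes [54, 93, 225, 239, 61, 3, 189] = 36 5d e1 ef 3d 03 bd is exactly B = 7 bytes: K' = 36 5d e1 ef 3d 03 bd.
XOR each byte with 0x5c: 36⊕5c=6a, 5d⊕5c=01, e1⊕5c=bd, ef⊕5c=b3, 3d⊕5c=61, 03⊕5c=5f, bd⊕5c=e1.

6a01bdb3615fe1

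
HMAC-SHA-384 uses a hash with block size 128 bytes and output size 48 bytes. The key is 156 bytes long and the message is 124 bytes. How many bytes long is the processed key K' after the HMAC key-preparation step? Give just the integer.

128

Key is 156 > 128 bytes, so it is hashed to 48 bytes then zero-padded to 128: |K'| = 128.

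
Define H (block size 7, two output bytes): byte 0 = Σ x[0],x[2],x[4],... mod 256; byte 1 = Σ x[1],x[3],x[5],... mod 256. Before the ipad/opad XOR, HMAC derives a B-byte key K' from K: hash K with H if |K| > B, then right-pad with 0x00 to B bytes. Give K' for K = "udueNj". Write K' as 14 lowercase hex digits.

756475654e6a00

Key "udueNj" = 75 64 75 65 4e 6a is 6 bytes ≤ B = 7; zero-pad to 7 bytes: K' = 75 64 75 65 4e 6a 00.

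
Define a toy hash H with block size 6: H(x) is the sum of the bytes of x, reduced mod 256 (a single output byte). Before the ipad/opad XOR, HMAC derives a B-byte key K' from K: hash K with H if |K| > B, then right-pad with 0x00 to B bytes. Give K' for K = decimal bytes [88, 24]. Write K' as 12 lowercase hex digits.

Key decimal bytes [88, 24] = 58 18 is 2 bytes ≤ B = 6; zero-pad to 6 bytes: K' = 58 18 00 00 00 00.

581800000000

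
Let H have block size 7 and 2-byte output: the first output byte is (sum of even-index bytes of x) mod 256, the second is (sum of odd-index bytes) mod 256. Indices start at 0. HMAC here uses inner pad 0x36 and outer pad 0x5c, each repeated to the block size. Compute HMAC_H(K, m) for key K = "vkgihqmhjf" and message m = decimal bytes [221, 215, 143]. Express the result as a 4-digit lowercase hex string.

51aa

Key "vkgihqmhjf" = 76 6b 67 69 68 71 6d 68 6a 66 is 10 bytes > B = 7, so hash it first: H(key) = 1c 13, then zero-pad to 7 bytes: K' = 1c 13 00 00 00 00 00.
K' ⊕ ipad = 2a 25 36 36 36 36 36.  K' ⊕ opad = 40 4f 5c 5c 5c 5c 5c.
Inner input = (K'⊕ipad) ∥ m = 2a 25 36 36 36 36 36 ∥ dd d7 8f.
Inner hash: even-index sum = 419 mod 256 = 163; odd-index sum = 509 mod 256 = 253 → a3 fd.
Outer input = (K'⊕opad) ∥ inner = 40 4f 5c 5c 5c 5c 5c ∥ a3 fd.
Outer hash (tag): even-index sum = 593 mod 256 = 81; odd-index sum = 426 mod 256 = 170 → 51 aa.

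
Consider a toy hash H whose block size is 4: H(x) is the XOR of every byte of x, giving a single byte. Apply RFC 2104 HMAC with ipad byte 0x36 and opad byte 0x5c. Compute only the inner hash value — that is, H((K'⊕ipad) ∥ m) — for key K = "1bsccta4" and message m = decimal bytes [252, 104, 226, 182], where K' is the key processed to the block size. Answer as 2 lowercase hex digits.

c1

Key "1bsccta4" = 31 62 73 63 63 74 61 34 is 8 bytes > B = 4, so hash it first: H(key) = 01, then zero-pad to 4 bytes: K' = 01 00 00 00.
K' ⊕ ipad = 37 36 36 36.
Inner input = 37 36 36 36 ∥ fc 68 e2 b6.
Inner hash: XOR 37⊕36⊕36⊕36⊕fc⊕68⊕e2⊕b6 = c1.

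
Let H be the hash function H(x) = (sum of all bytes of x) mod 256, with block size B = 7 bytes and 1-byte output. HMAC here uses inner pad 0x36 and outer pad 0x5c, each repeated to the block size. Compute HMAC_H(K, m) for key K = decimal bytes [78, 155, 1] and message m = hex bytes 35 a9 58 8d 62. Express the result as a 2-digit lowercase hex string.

ff

Key decimal bytes [78, 155, 1] = 4e 9b 01 is 3 bytes ≤ B = 7; zero-pad to 7 bytes: K' = 4e 9b 01 00 00 00 00.
K' ⊕ ipad = 78 ad 37 36 36 36 36.  K' ⊕ opad = 12 c7 5d 5c 5c 5c 5c.
Inner input = (K'⊕ipad) ∥ m = 78 ad 37 36 36 36 36 ∥ 35 a9 58 8d 62.
Inner hash: sum = 120+173+55+54+54+54+54+53+169+88+141+98 = 1113; mod 256 = 89 → 59.
Outer input = (K'⊕opad) ∥ inner = 12 c7 5d 5c 5c 5c 5c ∥ 59.
Outer hash (tag): sum = 18+199+93+92+92+92+92+89 = 767; mod 256 = 255 → ff.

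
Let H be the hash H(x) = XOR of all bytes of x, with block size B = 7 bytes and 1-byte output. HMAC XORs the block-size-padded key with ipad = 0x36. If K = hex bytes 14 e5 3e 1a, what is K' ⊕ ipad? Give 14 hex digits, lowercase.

Key hex bytes 14 e5 3e 1a is 4 bytes ≤ B = 7; zero-pad to 7 bytes: K' = 14 e5 3e 1a 00 00 00.
XOR each byte with 0x36: 14⊕36=22, e5⊕36=d3, 3e⊕36=08, 1a⊕36=2c, 00⊕36=36, 00⊕36=36, 00⊕36=36.

22d3082c363636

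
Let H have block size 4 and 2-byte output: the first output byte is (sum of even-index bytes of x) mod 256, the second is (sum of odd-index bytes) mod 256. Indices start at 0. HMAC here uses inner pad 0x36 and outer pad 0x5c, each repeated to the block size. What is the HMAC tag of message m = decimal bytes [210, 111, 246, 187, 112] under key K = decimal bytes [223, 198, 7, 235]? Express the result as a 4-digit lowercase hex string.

Key decimal bytes [223, 198, 7, 235] = df c6 07 eb is exactly B = 4 bytes: K' = df c6 07 eb.
K' ⊕ ipad = e9 f0 31 dd.  K' ⊕ opad = 83 9a 5b b7.
Inner input = (K'⊕ipad) ∥ m = e9 f0 31 dd ∥ d2 6f f6 bb 70.
Inner hash: even-index sum = 850 mod 256 = 82; odd-index sum = 759 mod 256 = 247 → 52 f7.
Outer input = (K'⊕opad) ∥ inner = 83 9a 5b b7 ∥ 52 f7.
Outer hash (tag): even-index sum = 304 mod 256 = 48; odd-index sum = 584 mod 256 = 72 → 30 48.

3048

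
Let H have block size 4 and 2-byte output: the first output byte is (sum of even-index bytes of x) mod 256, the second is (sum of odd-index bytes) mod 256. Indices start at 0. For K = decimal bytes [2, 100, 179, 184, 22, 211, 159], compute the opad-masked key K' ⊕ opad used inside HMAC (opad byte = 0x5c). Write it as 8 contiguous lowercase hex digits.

Key decimal bytes [2, 100, 179, 184, 22, 211, 159] = 02 64 b3 b8 16 d3 9f is 7 bytes > B = 4, so hash it first: H(key) = 6a ef, then zero-pad to 4 bytes: K' = 6a ef 00 00.
XOR each byte with 0x5c: 6a⊕5c=36, ef⊕5c=b3, 00⊕5c=5c, 00⊕5c=5c.

36b35c5c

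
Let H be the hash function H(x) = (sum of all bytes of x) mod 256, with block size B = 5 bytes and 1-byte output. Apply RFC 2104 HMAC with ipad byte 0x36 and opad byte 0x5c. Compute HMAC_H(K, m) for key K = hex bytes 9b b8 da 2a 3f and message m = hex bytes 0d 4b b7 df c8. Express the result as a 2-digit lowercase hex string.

Key hex bytes 9b b8 da 2a 3f is exactly B = 5 bytes: K' = 9b b8 da 2a 3f.
K' ⊕ ipad = ad 8e ec 1c 09.  K' ⊕ opad = c7 e4 86 76 63.
Inner input = (K'⊕ipad) ∥ m = ad 8e ec 1c 09 ∥ 0d 4b b7 df c8.
Inner hash: sum = 173+142+236+28+9+13+75+183+223+200 = 1282; mod 256 = 2 → 02.
Outer input = (K'⊕opad) ∥ inner = c7 e4 86 76 63 ∥ 02.
Outer hash (tag): sum = 199+228+134+118+99+2 = 780; mod 256 = 12 → 0c.

0c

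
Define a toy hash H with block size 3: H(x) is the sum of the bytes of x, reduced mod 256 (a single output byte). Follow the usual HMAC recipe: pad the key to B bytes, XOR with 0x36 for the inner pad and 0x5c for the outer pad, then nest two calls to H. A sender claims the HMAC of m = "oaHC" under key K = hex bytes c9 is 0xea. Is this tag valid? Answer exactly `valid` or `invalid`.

Key hex bytes c9 is 1 byte ≤ B = 3; zero-pad to 3 bytes: K' = c9 00 00.
K' ⊕ ipad = ff 36 36; K' ⊕ opad = 95 5c 5c.
Inner hash: sum = 255+54+54+111+97+72+67 = 710; mod 256 = 198 → c6.
Outer hash (recomputed tag): sum = 149+92+92+198 = 531; mod 256 = 19 → 13.
Recomputed tag = 13; claimed = ea → mismatch.

invalid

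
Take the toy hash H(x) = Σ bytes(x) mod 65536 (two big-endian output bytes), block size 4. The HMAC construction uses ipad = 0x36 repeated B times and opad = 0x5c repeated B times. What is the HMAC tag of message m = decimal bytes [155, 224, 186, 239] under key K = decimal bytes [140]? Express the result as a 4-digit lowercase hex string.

0268

Key decimal bytes [140] = 8c is 1 byte ≤ B = 4; zero-pad to 4 bytes: K' = 8c 00 00 00.
K' ⊕ ipad = ba 36 36 36.  K' ⊕ opad = d0 5c 5c 5c.
Inner input = (K'⊕ipad) ∥ m = ba 36 36 36 ∥ 9b e0 ba ef.
Inner hash: sum = 186+54+54+54+155+224+186+239 = 1152 → 04 80.
Outer input = (K'⊕opad) ∥ inner = d0 5c 5c 5c ∥ 04 80.
Outer hash (tag): sum = 208+92+92+92+4+128 = 616 → 02 68.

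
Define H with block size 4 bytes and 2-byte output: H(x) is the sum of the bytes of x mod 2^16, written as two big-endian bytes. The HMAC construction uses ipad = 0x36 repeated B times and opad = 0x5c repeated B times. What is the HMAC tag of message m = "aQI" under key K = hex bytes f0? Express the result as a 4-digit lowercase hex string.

Key hex bytes f0 is 1 byte ≤ B = 4; zero-pad to 4 bytes: K' = f0 00 00 00.
K' ⊕ ipad = c6 36 36 36.  K' ⊕ opad = ac 5c 5c 5c.
Inner input = (K'⊕ipad) ∥ m = c6 36 36 36 ∥ 61 51 49.
Inner hash: sum = 198+54+54+54+97+81+73 = 611 → 02 63.
Outer input = (K'⊕opad) ∥ inner = ac 5c 5c 5c ∥ 02 63.
Outer hash (tag): sum = 172+92+92+92+2+99 = 549 → 02 25.

0225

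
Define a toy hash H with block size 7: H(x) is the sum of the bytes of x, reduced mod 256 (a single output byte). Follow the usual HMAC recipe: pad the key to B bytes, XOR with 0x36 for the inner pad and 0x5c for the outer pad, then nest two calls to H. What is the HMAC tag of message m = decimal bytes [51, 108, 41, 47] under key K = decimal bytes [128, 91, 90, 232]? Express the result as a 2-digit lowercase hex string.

Key decimal bytes [128, 91, 90, 232] = 80 5b 5a e8 is 4 bytes ≤ B = 7; zero-pad to 7 bytes: K' = 80 5b 5a e8 00 00 00.
K' ⊕ ipad = b6 6d 6c de 36 36 36.  K' ⊕ opad = dc 07 06 b4 5c 5c 5c.
Inner input = (K'⊕ipad) ∥ m = b6 6d 6c de 36 36 36 ∥ 33 6c 29 2f.
Inner hash: sum = 182+109+108+222+54+54+54+51+108+41+47 = 1030; mod 256 = 6 → 06.
Outer input = (K'⊕opad) ∥ inner = dc 07 06 b4 5c 5c 5c ∥ 06.
Outer hash (tag): sum = 220+7+6+180+92+92+92+6 = 695; mod 256 = 183 → b7.

b7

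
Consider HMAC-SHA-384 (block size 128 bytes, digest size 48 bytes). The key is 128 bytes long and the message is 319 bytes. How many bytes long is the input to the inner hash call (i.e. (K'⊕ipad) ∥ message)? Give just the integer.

Key is 128 ≤ 128 bytes, zero-padded: |K'| = 128.
Inner input = (K'⊕ipad) ∥ m → 128 + 319 = 447 bytes.

447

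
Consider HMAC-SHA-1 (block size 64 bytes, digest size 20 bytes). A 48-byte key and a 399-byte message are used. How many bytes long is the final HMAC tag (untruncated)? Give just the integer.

The tag is one SHA-1 digest: 20 bytes.

20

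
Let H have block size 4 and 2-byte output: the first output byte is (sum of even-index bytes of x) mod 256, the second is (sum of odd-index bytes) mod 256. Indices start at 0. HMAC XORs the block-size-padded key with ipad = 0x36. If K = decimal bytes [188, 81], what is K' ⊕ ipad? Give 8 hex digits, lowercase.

Key decimal bytes [188, 81] = bc 51 is 2 bytes ≤ B = 4; zero-pad to 4 bytes: K' = bc 51 00 00.
XOR each byte with 0x36: bc⊕36=8a, 51⊕36=67, 00⊕36=36, 00⊕36=36.

8a673636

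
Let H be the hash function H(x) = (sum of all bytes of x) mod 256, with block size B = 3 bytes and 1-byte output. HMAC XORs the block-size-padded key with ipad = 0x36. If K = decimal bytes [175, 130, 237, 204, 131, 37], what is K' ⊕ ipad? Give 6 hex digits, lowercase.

Key decimal bytes [175, 130, 237, 204, 131, 37] = af 82 ed cc 83 25 is 6 bytes > B = 3, so hash it first: H(key) = 92, then zero-pad to 3 bytes: K' = 92 00 00.
XOR each byte with 0x36: 92⊕36=a4, 00⊕36=36, 00⊕36=36.

a43636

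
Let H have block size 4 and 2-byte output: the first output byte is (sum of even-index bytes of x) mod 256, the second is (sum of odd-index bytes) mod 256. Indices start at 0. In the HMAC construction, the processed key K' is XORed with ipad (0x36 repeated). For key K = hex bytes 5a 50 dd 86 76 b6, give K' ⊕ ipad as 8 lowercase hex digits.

Key hex bytes 5a 50 dd 86 76 b6 is 6 bytes > B = 4, so hash it first: H(key) = ad 8c, then zero-pad to 4 bytes: K' = ad 8c 00 00.
XOR each byte with 0x36: ad⊕36=9b, 8c⊕36=ba, 00⊕36=36, 00⊕36=36.

9bba3636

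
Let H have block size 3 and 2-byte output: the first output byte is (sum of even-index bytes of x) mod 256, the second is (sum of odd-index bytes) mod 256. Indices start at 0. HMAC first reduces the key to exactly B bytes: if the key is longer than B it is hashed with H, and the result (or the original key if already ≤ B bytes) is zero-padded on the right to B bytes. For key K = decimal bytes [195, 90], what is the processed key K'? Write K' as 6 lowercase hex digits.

Key decimal bytes [195, 90] = c3 5a is 2 bytes ≤ B = 3; zero-pad to 3 bytes: K' = c3 5a 00.

c35a00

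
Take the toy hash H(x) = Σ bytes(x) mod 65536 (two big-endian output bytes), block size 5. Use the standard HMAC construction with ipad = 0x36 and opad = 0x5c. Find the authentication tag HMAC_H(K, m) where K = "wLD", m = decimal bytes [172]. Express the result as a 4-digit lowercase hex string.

0152

Key "wLD" = 77 4c 44 is 3 bytes ≤ B = 5; zero-pad to 5 bytes: K' = 77 4c 44 00 00.
K' ⊕ ipad = 41 7a 72 36 36.  K' ⊕ opad = 2b 10 18 5c 5c.
Inner input = (K'⊕ipad) ∥ m = 41 7a 72 36 36 ∥ ac.
Inner hash: sum = 65+122+114+54+54+172 = 581 → 02 45.
Outer input = (K'⊕opad) ∥ inner = 2b 10 18 5c 5c ∥ 02 45.
Outer hash (tag): sum = 43+16+24+92+92+2+69 = 338 → 01 52.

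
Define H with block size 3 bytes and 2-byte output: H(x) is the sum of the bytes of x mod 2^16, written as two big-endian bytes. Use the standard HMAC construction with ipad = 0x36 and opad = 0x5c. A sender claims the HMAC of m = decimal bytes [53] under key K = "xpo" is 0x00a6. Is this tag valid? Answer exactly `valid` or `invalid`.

Key "xpo" = 78 70 6f is exactly B = 3 bytes: K' = 78 70 6f.
K' ⊕ ipad = 4e 46 59; K' ⊕ opad = 24 2c 33.
Inner hash: sum = 78+70+89+53 = 290 → 01 22.
Outer hash (recomputed tag): sum = 36+44+51+1+34 = 166 → 00 a6.
Recomputed tag = 00a6; claimed = 00a6 → match.

valid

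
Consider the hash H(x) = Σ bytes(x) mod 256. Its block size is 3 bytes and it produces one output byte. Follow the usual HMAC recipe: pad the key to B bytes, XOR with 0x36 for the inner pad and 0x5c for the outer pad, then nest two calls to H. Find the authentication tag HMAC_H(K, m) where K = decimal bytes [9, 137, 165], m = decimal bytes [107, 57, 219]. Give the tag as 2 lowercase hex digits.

Key decimal bytes [9, 137, 165] = 09 89 a5 is exactly B = 3 bytes: K' = 09 89 a5.
K' ⊕ ipad = 3f bf 93.  K' ⊕ opad = 55 d5 f9.
Inner input = (K'⊕ipad) ∥ m = 3f bf 93 ∥ 6b 39 db.
Inner hash: sum = 63+191+147+107+57+219 = 784; mod 256 = 16 → 10.
Outer input = (K'⊕opad) ∥ inner = 55 d5 f9 ∥ 10.
Outer hash (tag): sum = 85+213+249+16 = 563; mod 256 = 51 → 33.

33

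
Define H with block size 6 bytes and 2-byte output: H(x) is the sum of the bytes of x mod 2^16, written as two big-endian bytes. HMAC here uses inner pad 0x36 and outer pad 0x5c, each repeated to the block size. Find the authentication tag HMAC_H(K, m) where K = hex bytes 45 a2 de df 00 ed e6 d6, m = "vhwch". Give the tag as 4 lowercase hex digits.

0283

Key hex bytes 45 a2 de df 00 ed e6 d6 is 8 bytes > B = 6, so hash it first: H(key) = 05 4d, then zero-pad to 6 bytes: K' = 05 4d 00 00 00 00.
K' ⊕ ipad = 33 7b 36 36 36 36.  K' ⊕ opad = 59 11 5c 5c 5c 5c.
Inner input = (K'⊕ipad) ∥ m = 33 7b 36 36 36 36 ∥ 76 68 77 63 68.
Inner hash: sum = 51+123+54+54+54+54+118+104+119+99+104 = 934 → 03 a6.
Outer input = (K'⊕opad) ∥ inner = 59 11 5c 5c 5c 5c ∥ 03 a6.
Outer hash (tag): sum = 89+17+92+92+92+92+3+166 = 643 → 02 83.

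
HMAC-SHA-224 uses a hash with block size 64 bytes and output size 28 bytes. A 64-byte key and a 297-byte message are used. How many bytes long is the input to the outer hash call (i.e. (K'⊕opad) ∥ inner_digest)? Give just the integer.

92

Key is 64 ≤ 64 bytes, zero-padded: |K'| = 64.
Outer input = (K'⊕opad) ∥ H(inner) → 64 + 28 = 92 bytes.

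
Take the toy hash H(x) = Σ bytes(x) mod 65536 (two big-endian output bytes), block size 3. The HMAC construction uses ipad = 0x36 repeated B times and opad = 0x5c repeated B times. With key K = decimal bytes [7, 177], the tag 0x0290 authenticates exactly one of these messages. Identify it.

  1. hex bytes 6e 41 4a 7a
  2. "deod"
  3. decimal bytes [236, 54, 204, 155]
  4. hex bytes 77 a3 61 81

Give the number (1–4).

4

Key decimal bytes [7, 177] = 07 b1 is 2 bytes ≤ B = 3; zero-pad to 3 bytes: K' = 07 b1 00.
K' ⊕ ipad = 31 87 36; K' ⊕ opad = 5b ed 5c.
m1: inner = H(31 87 36 6e 41 4a 7a) = 02 61; tag = H(5b ed 5c 02 61) = 0207
m2: inner = H(31 87 36 64 65 6f 64) = 02 8a; tag = H(5b ed 5c 02 8a) = 0230
m3: inner = H(31 87 36 ec 36 cc 9b) = 03 77; tag = H(5b ed 5c 03 77) = 021e
m4: inner = H(31 87 36 77 a3 61 81) = 02 ea; tag = H(5b ed 5c 02 ea) = 0290 ← matches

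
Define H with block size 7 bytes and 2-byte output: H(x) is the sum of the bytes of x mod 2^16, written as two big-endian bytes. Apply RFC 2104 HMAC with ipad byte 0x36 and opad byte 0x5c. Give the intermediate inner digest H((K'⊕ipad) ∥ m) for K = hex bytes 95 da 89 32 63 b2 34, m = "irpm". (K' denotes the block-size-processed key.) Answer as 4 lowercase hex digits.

04e5

Key hex bytes 95 da 89 32 63 b2 34 is exactly B = 7 bytes: K' = 95 da 89 32 63 b2 34.
K' ⊕ ipad = a3 ec bf 04 55 84 02.
Inner input = a3 ec bf 04 55 84 02 ∥ 69 72 70 6d.
Inner hash: sum = 163+236+191+4+85+132+2+105+114+112+109 = 1253 → 04 e5.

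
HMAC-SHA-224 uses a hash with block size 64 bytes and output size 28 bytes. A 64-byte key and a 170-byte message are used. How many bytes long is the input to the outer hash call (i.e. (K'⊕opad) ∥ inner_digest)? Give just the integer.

Key is 64 ≤ 64 bytes, zero-padded: |K'| = 64.
Outer input = (K'⊕opad) ∥ H(inner) → 64 + 28 = 92 bytes.

92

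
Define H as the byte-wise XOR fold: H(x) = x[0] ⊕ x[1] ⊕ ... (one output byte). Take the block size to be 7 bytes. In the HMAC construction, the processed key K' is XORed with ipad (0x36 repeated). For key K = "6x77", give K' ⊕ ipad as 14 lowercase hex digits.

Key "6x77" = 36 78 37 37 is 4 bytes ≤ B = 7; zero-pad to 7 bytes: K' = 36 78 37 37 00 00 00.
XOR each byte with 0x36: 36⊕36=00, 78⊕36=4e, 37⊕36=01, 37⊕36=01, 00⊕36=36, 00⊕36=36, 00⊕36=36.

004e0101363636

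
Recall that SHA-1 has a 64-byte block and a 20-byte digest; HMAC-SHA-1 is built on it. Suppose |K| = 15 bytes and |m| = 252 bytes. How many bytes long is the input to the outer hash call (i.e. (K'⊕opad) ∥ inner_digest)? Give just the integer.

84

Key is 15 ≤ 64 bytes, zero-padded: |K'| = 64.
Outer input = (K'⊕opad) ∥ H(inner) → 64 + 20 = 84 bytes.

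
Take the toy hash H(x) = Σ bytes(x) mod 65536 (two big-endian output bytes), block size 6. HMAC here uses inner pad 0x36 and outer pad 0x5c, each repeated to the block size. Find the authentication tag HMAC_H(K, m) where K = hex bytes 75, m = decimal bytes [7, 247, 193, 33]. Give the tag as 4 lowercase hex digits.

Key hex bytes 75 is 1 byte ≤ B = 6; zero-pad to 6 bytes: K' = 75 00 00 00 00 00.
K' ⊕ ipad = 43 36 36 36 36 36.  K' ⊕ opad = 29 5c 5c 5c 5c 5c.
Inner input = (K'⊕ipad) ∥ m = 43 36 36 36 36 36 ∥ 07 f7 c1 21.
Inner hash: sum = 67+54+54+54+54+54+7+247+193+33 = 817 → 03 31.
Outer input = (K'⊕opad) ∥ inner = 29 5c 5c 5c 5c 5c ∥ 03 31.
Outer hash (tag): sum = 41+92+92+92+92+92+3+49 = 553 → 02 29.

0229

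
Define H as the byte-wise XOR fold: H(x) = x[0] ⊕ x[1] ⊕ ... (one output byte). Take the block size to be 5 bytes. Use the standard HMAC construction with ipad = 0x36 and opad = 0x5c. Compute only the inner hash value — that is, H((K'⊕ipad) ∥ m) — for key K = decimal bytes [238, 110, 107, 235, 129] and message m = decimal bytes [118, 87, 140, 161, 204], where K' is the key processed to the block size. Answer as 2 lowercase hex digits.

77

Key decimal bytes [238, 110, 107, 235, 129] = ee 6e 6b eb 81 is exactly B = 5 bytes: K' = ee 6e 6b eb 81.
K' ⊕ ipad = d8 58 5d dd b7.
Inner input = d8 58 5d dd b7 ∥ 76 57 8c a1 cc.
Inner hash: XOR d8⊕58⊕5d⊕dd⊕b7⊕76⊕57⊕8c⊕a1⊕cc = 77.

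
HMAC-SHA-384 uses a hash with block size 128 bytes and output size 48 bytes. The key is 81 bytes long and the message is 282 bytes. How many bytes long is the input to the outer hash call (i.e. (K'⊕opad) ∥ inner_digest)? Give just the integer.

Key is 81 ≤ 128 bytes, zero-padded: |K'| = 128.
Outer input = (K'⊕opad) ∥ H(inner) → 128 + 48 = 176 bytes.

176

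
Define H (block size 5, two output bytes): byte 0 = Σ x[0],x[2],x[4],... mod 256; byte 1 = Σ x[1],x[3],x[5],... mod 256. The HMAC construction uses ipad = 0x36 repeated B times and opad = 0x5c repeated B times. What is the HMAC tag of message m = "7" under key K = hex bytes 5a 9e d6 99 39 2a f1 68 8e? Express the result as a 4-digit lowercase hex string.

Key hex bytes 5a 9e d6 99 39 2a f1 68 8e is 9 bytes > B = 5, so hash it first: H(key) = e8 c9, then zero-pad to 5 bytes: K' = e8 c9 00 00 00.
K' ⊕ ipad = de ff 36 36 36.  K' ⊕ opad = b4 95 5c 5c 5c.
Inner input = (K'⊕ipad) ∥ m = de ff 36 36 36 ∥ 37.
Inner hash: even-index sum = 330 mod 256 = 74; odd-index sum = 364 mod 256 = 108 → 4a 6c.
Outer input = (K'⊕opad) ∥ inner = b4 95 5c 5c 5c ∥ 4a 6c.
Outer hash (tag): even-index sum = 472 mod 256 = 216; odd-index sum = 315 mod 256 = 59 → d8 3b.

d83b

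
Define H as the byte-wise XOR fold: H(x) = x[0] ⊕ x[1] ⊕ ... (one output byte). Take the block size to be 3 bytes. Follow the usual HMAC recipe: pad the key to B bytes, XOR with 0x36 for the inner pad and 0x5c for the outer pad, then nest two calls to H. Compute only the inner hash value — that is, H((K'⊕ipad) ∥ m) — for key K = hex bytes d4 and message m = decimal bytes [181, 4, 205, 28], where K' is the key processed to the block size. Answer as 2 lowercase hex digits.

82

Key hex bytes d4 is 1 byte ≤ B = 3; zero-pad to 3 bytes: K' = d4 00 00.
K' ⊕ ipad = e2 36 36.
Inner input = e2 36 36 ∥ b5 04 cd 1c.
Inner hash: XOR e2⊕36⊕36⊕b5⊕04⊕cd⊕1c = 82.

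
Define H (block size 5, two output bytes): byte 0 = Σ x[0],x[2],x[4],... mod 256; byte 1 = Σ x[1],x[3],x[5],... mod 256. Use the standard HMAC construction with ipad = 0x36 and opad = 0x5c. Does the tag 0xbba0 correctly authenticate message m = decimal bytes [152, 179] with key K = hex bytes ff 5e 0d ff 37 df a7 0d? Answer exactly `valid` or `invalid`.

invalid

Key hex bytes ff 5e 0d ff 37 df a7 0d is 8 bytes > B = 5, so hash it first: H(key) = ea 49, then zero-pad to 5 bytes: K' = ea 49 00 00 00.
K' ⊕ ipad = dc 7f 36 36 36; K' ⊕ opad = b6 15 5c 5c 5c.
Inner hash: even-index sum = 507 mod 256 = 251; odd-index sum = 333 mod 256 = 77 → fb 4d.
Outer hash (recomputed tag): even-index sum = 443 mod 256 = 187; odd-index sum = 364 mod 256 = 108 → bb 6c.
Recomputed tag = bb6c; claimed = bba0 → mismatch.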